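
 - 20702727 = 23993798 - 44696525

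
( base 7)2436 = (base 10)909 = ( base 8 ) 1615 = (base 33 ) ri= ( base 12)639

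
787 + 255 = 1042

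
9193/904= 9193/904=10.17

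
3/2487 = 1/829 = 0.00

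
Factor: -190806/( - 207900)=2^( - 1)*3^ ( - 2)*5^(  -  2)*7^1* 59^1 = 413/450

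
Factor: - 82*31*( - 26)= 66092 = 2^2*13^1*31^1*41^1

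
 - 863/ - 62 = 863/62 = 13.92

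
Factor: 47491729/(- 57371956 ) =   -  2^( - 2 )*41^(  -  1 )*349829^( - 1) * 47491729^1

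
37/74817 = 37/74817 = 0.00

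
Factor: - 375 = -3^1*5^3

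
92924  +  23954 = 116878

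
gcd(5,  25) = 5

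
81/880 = 81/880=   0.09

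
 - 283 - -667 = 384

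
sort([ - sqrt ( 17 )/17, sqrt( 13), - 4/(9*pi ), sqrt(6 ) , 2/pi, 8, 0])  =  [ - sqrt (17)/17, - 4/ ( 9*pi),  0 , 2/pi, sqrt(6), sqrt( 13), 8 ] 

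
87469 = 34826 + 52643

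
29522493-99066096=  - 69543603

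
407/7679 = 407/7679 = 0.05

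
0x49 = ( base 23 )34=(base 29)2f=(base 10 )73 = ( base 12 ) 61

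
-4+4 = 0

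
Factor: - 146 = -2^1*73^1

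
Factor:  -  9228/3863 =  - 2^2*3^1*769^1*3863^( - 1)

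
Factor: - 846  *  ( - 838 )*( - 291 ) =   -  206303868 = -2^2*3^3*47^1*97^1*419^1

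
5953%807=304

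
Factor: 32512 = 2^8* 127^1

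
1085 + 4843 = 5928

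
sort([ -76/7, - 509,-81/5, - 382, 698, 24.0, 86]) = [ - 509, - 382, - 81/5, - 76/7,24.0,86, 698]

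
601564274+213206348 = 814770622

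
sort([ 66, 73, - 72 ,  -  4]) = [-72, - 4,66,73]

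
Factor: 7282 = 2^1*11^1*331^1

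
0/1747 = 0=0.00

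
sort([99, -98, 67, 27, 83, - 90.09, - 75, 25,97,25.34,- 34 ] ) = [ - 98, - 90.09,-75, - 34, 25, 25.34, 27, 67, 83 , 97, 99]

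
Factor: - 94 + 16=-78 = - 2^1*3^1*13^1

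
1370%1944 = 1370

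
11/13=11/13 = 0.85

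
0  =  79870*0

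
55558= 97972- 42414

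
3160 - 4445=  - 1285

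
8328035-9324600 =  - 996565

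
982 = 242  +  740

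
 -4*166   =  -664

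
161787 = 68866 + 92921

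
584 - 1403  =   - 819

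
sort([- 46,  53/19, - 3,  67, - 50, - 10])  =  [ - 50, - 46, - 10, - 3,53/19,  67]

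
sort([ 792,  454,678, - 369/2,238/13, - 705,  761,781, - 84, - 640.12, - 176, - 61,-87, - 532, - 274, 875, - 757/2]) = [ - 705,  -  640.12, -532, - 757/2, -274, - 369/2, - 176, - 87,-84, - 61, 238/13,454, 678,761, 781, 792, 875] 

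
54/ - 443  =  -54/443 = - 0.12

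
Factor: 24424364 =2^2*6106091^1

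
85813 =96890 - 11077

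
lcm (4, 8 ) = 8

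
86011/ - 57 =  - 1509 + 2/57 = -1508.96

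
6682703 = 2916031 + 3766672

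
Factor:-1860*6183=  - 11500380 = -2^2*3^4*5^1*31^1 * 229^1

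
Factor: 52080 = 2^4*3^1*5^1* 7^1*31^1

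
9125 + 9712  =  18837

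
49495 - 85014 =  - 35519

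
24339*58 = 1411662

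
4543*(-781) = -3548083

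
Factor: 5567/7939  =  17^( - 1)*19^1*293^1*467^( - 1 ) 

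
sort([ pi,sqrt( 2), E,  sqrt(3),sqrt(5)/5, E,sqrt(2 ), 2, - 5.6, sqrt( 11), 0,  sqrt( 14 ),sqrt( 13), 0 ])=[ - 5.6 , 0,0, sqrt(5)/5, sqrt( 2),sqrt(2), sqrt(3), 2, E, E , pi, sqrt( 11), sqrt( 13), sqrt( 14) ] 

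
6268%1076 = 888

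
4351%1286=493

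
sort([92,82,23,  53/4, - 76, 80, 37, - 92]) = [ - 92,- 76,53/4 , 23, 37, 80,82,92 ] 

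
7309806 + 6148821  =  13458627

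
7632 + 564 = 8196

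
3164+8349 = 11513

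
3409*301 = 1026109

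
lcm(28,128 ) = 896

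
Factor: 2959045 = 5^1*43^1*13763^1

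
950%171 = 95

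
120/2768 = 15/346  =  0.04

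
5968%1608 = 1144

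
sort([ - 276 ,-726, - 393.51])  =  [-726, - 393.51, - 276]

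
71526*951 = 68021226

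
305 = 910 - 605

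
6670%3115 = 440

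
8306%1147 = 277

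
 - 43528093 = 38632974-82161067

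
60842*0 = 0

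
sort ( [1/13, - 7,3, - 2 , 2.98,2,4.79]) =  [ - 7, - 2, 1/13, 2,2.98,3, 4.79 ]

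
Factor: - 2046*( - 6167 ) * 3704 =2^4*3^1 * 7^1*11^1*  31^1*463^1*881^1 = 46735894128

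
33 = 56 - 23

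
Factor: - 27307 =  - 7^1 * 47^1*83^1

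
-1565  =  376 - 1941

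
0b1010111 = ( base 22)3l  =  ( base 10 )87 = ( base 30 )2r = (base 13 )69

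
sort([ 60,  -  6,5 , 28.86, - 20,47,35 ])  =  [ - 20, - 6, 5,28.86, 35, 47, 60]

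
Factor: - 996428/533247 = -2^2 * 3^ ( - 1 )*11^(-2 )*13^( - 1 )*113^( - 1)  *249107^1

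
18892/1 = 18892 = 18892.00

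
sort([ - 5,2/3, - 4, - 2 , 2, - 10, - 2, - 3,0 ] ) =[-10, - 5, - 4,-3,-2  , - 2,0,2/3, 2 ]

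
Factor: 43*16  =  2^4 * 43^1 = 688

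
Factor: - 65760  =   - 2^5*3^1*5^1*137^1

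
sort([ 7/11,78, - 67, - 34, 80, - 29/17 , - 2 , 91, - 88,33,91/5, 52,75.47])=[ - 88,-67, - 34, - 2, - 29/17,7/11,91/5,33,52,75.47,78,80, 91]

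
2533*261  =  661113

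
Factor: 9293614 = 2^1*11^1*31^1*13627^1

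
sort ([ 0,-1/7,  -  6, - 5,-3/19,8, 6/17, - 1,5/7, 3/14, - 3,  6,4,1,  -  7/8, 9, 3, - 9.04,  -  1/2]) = [ - 9.04,-6, - 5, - 3, - 1, - 7/8, - 1/2,  -  3/19,  -  1/7, 0,  3/14, 6/17,  5/7 , 1,3, 4, 6, 8, 9]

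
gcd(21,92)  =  1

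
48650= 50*973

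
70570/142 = 496 + 69/71=496.97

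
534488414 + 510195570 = 1044683984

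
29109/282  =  9703/94=103.22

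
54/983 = 54/983=0.05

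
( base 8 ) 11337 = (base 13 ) 2278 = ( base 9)6557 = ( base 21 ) AK1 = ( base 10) 4831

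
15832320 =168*94240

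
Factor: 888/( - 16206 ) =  - 2^2*73^(  -  1 )  =  - 4/73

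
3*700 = 2100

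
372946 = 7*53278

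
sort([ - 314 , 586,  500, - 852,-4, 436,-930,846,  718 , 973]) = [ -930, - 852, - 314, - 4, 436,500,586, 718,846,973 ] 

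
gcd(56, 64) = 8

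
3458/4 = 1729/2=864.50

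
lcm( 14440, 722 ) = 14440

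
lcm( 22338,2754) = 201042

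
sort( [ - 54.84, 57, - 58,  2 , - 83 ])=[ - 83, - 58,-54.84,2,57]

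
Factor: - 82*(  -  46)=2^2*23^1*41^1 = 3772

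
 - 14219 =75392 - 89611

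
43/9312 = 43/9312 = 0.00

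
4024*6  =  24144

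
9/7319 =9/7319= 0.00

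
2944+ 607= 3551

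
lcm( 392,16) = 784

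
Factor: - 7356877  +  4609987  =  -2746890= -  2^1*3^2*5^1 * 23^1*1327^1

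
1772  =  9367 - 7595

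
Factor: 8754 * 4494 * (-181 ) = -2^2 * 3^2*7^1*107^1  *  181^1*1459^1  =  - 7120626156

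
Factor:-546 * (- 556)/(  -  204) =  - 2^1*7^1*13^1 * 17^( - 1 )*139^1 =-25298/17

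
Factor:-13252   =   - 2^2*3313^1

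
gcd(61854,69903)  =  3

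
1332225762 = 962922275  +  369303487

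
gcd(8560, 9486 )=2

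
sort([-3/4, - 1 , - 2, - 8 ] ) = [-8,- 2,-1, - 3/4] 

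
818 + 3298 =4116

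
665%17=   2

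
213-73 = 140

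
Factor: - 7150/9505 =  - 1430/1901 = -  2^1*5^1*11^1*13^1 * 1901^( - 1) 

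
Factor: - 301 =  - 7^1*43^1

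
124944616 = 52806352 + 72138264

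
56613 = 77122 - 20509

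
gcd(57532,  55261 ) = 757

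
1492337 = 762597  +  729740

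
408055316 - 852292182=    - 444236866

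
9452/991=9452/991 = 9.54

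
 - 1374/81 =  - 458/27 = - 16.96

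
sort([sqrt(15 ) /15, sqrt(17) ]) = [sqrt(15)/15,sqrt( 17) ] 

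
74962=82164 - 7202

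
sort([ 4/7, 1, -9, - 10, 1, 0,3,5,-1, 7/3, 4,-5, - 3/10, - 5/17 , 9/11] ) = [ -10,-9,  -  5, - 1, - 3/10, - 5/17,0,4/7,9/11, 1,1,7/3, 3,4, 5 ] 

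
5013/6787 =5013/6787 = 0.74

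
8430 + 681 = 9111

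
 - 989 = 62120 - 63109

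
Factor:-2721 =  - 3^1*907^1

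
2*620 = 1240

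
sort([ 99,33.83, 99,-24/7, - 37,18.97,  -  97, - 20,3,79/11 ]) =[ - 97,  -  37, - 20,-24/7,3 , 79/11, 18.97,33.83,99, 99]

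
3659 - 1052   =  2607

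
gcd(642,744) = 6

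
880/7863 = 880/7863 = 0.11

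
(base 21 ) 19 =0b11110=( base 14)22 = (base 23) 17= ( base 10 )30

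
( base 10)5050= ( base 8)11672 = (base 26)7C6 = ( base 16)13BA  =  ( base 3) 20221001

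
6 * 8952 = 53712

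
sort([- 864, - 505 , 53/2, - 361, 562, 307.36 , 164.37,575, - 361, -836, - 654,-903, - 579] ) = [ - 903, - 864,-836,-654, - 579, - 505, - 361, - 361,53/2,  164.37, 307.36  ,  562,575]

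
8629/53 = 162+43/53 = 162.81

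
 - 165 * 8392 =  - 1384680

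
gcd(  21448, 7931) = 7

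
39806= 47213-7407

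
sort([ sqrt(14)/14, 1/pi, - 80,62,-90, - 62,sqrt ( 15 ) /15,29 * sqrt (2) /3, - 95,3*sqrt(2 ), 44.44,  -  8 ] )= [ - 95, - 90, - 80, - 62, - 8,sqrt( 15)/15,sqrt( 14)/14,  1/pi, 3*sqrt( 2), 29 *sqrt( 2 ) /3, 44.44, 62] 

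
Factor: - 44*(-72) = 2^5*3^2*11^1 = 3168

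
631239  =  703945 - 72706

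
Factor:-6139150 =  -  2^1 * 5^2*199^1 * 617^1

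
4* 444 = 1776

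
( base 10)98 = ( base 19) 53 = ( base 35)2S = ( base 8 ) 142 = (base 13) 77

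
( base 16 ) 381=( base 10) 897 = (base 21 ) 20F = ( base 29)11r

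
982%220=102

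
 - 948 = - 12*79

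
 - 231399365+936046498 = 704647133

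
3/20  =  3/20 = 0.15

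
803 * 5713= 4587539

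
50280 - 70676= - 20396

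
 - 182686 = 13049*( - 14)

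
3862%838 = 510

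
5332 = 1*5332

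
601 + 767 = 1368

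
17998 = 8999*2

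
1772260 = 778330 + 993930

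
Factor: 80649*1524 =122909076 = 2^2 *3^4*29^1 * 103^1 * 127^1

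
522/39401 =522/39401 = 0.01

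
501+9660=10161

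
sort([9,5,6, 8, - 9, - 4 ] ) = [ - 9, - 4,  5,6,  8,9 ] 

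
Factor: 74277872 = 2^4 * 421^1 * 11027^1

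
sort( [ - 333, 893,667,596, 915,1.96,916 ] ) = [-333,1.96,  596,667,  893 , 915,916 ] 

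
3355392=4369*768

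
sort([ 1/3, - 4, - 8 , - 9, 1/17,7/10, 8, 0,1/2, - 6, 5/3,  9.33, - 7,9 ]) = [-9, - 8, - 7, -6,- 4,0, 1/17,1/3,  1/2, 7/10, 5/3 , 8, 9, 9.33]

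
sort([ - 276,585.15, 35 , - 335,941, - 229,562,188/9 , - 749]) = [ - 749, - 335,  -  276, - 229 , 188/9,35,  562,585.15,941 ] 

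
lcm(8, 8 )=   8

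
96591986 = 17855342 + 78736644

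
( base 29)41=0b1110101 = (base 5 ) 432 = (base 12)99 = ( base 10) 117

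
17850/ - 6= - 2975+0/1  =  - 2975.00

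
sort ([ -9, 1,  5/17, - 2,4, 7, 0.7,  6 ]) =[ - 9, - 2, 5/17,0.7,1, 4,6, 7]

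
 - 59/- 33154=59/33154=0.00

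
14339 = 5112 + 9227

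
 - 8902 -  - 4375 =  - 4527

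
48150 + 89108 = 137258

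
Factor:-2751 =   -  3^1*7^1*131^1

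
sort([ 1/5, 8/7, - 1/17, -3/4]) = [  -  3/4,- 1/17,1/5,8/7 ]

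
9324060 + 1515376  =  10839436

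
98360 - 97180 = 1180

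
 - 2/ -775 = 2/775  =  0.00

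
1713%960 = 753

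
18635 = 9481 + 9154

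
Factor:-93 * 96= - 2^5*3^2*31^1=-8928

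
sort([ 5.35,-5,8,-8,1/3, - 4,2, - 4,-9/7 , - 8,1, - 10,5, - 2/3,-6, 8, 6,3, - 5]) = [-10, - 8,-8,  -  6,-5, - 5, - 4,  -  4,  -  9/7, - 2/3  ,  1/3 , 1,2, 3, 5,5.35,6,8,8] 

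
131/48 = 2 + 35/48 = 2.73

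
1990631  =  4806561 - 2815930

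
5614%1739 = 397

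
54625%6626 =1617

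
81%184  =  81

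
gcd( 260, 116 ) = 4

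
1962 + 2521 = 4483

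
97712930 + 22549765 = 120262695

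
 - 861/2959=-861/2959 = - 0.29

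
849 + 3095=3944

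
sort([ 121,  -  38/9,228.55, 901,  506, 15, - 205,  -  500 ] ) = [  -  500, - 205,-38/9, 15,  121,  228.55,  506, 901 ] 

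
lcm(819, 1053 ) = 7371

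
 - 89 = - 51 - 38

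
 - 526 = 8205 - 8731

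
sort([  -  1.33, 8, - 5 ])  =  [  -  5, - 1.33,8 ]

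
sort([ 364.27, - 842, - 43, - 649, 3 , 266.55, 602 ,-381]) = [ - 842 ,- 649 ,-381 , - 43 , 3,266.55,364.27, 602] 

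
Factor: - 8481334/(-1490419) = 2^1*7^( - 1)*17^1*19^2* 691^1*212917^( - 1 )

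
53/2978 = 53/2978=0.02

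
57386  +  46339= 103725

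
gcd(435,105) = 15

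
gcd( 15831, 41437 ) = 1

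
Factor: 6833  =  6833^1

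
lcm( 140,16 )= 560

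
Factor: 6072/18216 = 3^(-1)= 1/3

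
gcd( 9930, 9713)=1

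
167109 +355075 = 522184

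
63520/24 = 7940/3= 2646.67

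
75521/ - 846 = - 75521/846 =- 89.27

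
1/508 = 1/508=0.00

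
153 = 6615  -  6462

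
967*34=32878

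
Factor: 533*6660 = 2^2*3^2*5^1*13^1*37^1*41^1 = 3549780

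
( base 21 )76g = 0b110010011101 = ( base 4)302131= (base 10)3229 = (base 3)11102121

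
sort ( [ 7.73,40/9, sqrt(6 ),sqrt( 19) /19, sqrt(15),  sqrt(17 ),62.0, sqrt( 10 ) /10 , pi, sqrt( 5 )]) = [ sqrt( 19) /19, sqrt(10)/10,sqrt(5 ), sqrt(6 ), pi  ,  sqrt(15), sqrt (17 ),40/9,7.73,62.0]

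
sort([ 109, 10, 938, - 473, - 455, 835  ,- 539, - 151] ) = [ - 539,-473,-455,-151,10,109 , 835 , 938]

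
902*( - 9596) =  - 8655592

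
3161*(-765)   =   - 2418165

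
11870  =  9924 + 1946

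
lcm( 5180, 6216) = 31080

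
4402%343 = 286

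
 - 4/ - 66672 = 1/16668 = 0.00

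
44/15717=44/15717   =  0.00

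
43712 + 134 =43846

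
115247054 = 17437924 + 97809130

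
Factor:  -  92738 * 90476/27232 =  - 2^( - 2)*23^( - 1)*  37^(  -  1)*89^1*521^1 *22619^1 = - 1048820411/3404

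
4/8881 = 4/8881 =0.00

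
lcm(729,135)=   3645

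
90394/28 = 45197/14 = 3228.36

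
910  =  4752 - 3842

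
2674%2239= 435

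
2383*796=1896868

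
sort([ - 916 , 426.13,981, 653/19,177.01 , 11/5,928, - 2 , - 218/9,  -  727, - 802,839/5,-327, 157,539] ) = [ - 916, - 802, - 727,-327 , - 218/9, - 2,11/5,653/19,157,839/5,177.01,426.13,539, 928,981] 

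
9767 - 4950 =4817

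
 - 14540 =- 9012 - 5528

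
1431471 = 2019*709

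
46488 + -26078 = 20410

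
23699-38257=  - 14558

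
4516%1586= 1344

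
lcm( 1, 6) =6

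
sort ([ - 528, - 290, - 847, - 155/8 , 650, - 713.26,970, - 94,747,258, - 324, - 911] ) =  [ - 911, - 847, - 713.26, - 528, - 324, - 290, - 94,-155/8,258,650, 747, 970 ]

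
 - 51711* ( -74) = 3826614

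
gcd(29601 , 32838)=39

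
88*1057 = 93016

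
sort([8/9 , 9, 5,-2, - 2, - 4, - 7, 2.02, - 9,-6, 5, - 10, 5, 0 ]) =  [ - 10, - 9, - 7, - 6, - 4, - 2, - 2,0, 8/9,2.02, 5,5,5, 9 ] 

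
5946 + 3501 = 9447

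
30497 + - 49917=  - 19420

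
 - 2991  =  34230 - 37221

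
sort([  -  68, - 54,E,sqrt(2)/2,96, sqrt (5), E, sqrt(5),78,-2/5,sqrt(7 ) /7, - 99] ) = [ - 99, - 68, - 54, - 2/5,sqrt(7)/7,sqrt(2)/2,sqrt(5 ),sqrt(5), E , E,78,96]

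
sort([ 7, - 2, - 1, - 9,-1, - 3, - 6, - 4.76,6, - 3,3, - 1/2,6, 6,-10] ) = [ - 10 , - 9, - 6, - 4.76, - 3, - 3,-2, -1, - 1, - 1/2, 3,  6,6, 6, 7]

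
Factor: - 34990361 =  - 7^2 *461^1*1549^1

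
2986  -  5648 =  - 2662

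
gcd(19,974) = 1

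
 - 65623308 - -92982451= 27359143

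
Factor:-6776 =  - 2^3*7^1* 11^2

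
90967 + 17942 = 108909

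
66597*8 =532776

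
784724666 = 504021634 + 280703032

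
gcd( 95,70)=5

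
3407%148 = 3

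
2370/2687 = 2370/2687 = 0.88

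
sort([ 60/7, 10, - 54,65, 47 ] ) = [ -54, 60/7,10, 47,65 ]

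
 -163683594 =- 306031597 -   -  142348003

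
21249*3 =63747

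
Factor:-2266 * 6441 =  - 14595306 = - 2^1 * 3^1 * 11^1*19^1*103^1*113^1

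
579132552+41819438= 620951990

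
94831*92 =8724452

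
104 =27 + 77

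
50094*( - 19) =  - 951786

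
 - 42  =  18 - 60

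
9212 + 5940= 15152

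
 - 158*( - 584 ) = 92272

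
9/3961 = 9/3961 = 0.00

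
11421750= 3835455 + 7586295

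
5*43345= 216725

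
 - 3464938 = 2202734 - 5667672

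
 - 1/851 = -1/851 = - 0.00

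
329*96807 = 31849503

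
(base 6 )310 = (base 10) 114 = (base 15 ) 79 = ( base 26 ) 4a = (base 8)162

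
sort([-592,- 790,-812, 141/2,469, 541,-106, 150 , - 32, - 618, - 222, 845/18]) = [- 812, - 790, -618, - 592, - 222, - 106, - 32,845/18,141/2, 150,469 , 541]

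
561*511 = 286671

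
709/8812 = 709/8812 = 0.08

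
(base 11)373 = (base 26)h1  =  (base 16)1bb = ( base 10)443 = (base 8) 673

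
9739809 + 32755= 9772564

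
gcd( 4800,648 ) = 24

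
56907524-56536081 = 371443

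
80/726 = 40/363 = 0.11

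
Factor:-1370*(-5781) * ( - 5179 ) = - 2^1*3^1*5^1*41^1*47^1*137^1*5179^1 =-41017524630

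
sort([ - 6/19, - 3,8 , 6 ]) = [-3,-6/19,6,8] 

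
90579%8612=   4459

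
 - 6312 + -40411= - 46723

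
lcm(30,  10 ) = 30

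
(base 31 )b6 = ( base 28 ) CB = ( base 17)137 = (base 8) 533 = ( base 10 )347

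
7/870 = 7/870 = 0.01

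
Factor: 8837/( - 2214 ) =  - 2^( - 1 )*3^ (  -  3)*41^(  -  1)*8837^1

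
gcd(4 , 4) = 4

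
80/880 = 1/11 = 0.09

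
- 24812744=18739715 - 43552459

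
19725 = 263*75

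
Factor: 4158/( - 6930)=  -  3/5 = -3^1 * 5^ ( - 1) 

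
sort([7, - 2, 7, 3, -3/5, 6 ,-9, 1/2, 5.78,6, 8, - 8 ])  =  [ - 9 ,-8, - 2, - 3/5, 1/2,3, 5.78, 6,6, 7, 7,8] 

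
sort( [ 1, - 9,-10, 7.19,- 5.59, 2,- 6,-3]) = [ - 10, - 9, - 6, - 5.59, -3, 1, 2, 7.19] 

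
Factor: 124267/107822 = 2^(- 1 )*11^1 *13^(- 1 )*29^( - 1 )*79^1 = 869/754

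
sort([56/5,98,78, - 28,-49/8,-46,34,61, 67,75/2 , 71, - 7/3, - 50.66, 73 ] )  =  [-50.66 , -46, - 28,-49/8,-7/3,56/5, 34,75/2,61,67,71,73, 78,98 ]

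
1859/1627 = 1859/1627=1.14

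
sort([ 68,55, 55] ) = [ 55, 55, 68] 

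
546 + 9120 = 9666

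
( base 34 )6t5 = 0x1ef7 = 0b1111011110111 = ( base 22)g87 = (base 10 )7927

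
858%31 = 21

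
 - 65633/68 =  - 966  +  55/68  =  - 965.19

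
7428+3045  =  10473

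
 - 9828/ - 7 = 1404 + 0/1 = 1404.00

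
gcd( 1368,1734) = 6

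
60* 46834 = 2810040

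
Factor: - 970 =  - 2^1*5^1*97^1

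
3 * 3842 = 11526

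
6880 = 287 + 6593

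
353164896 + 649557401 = 1002722297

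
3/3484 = 3/3484  =  0.00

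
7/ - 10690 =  - 7/10690 = - 0.00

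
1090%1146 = 1090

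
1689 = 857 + 832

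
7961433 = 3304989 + 4656444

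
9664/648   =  14 + 74/81 = 14.91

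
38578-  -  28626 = 67204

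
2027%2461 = 2027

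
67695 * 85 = 5754075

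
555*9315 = 5169825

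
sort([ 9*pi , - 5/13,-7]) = [-7, - 5/13,9*pi]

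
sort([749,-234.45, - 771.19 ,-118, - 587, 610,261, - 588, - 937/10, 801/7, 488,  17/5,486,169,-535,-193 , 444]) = [-771.19, - 588,  -  587, - 535, - 234.45,-193, - 118,  -  937/10, 17/5,801/7, 169,261, 444, 486, 488 , 610, 749 ]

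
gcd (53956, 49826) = 14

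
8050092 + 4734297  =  12784389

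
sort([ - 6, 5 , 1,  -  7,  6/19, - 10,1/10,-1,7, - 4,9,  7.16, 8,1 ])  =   [ -10,  -  7,  -  6, - 4,  -  1,1/10 , 6/19 , 1, 1,5, 7, 7.16,8, 9]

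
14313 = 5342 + 8971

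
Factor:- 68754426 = - 2^1*3^1* 13^1*17^1*19^1*2729^1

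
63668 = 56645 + 7023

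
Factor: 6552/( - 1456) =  - 2^ ( - 1)*3^2 = -  9/2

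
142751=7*20393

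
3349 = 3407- 58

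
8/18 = 4/9 = 0.44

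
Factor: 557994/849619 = 2^1*3^1*47^(-1)*113^1*823^1*18077^(  -  1 )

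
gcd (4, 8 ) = 4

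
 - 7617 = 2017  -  9634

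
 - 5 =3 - 8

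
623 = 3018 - 2395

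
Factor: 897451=229^1*3919^1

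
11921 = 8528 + 3393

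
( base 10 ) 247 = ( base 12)187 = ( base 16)F7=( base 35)72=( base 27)94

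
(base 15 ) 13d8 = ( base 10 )4253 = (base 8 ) 10235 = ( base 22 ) 8h7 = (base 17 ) ec3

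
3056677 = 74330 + 2982347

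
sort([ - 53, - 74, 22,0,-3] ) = [-74,-53, - 3, 0,22] 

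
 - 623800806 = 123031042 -746831848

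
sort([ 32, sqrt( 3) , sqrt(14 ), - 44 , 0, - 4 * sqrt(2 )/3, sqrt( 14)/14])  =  [ - 44 , - 4*sqrt(2 )/3, 0,  sqrt(14)/14,sqrt( 3 ),  sqrt (14),32]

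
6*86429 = 518574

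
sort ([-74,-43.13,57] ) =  [ - 74,-43.13, 57 ] 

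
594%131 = 70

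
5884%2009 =1866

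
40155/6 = 13385/2 = 6692.50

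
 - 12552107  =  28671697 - 41223804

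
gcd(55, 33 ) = 11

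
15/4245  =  1/283 = 0.00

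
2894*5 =14470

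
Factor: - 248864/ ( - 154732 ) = 2^3 * 7^1*11^1* 383^( - 1) = 616/383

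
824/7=117 + 5/7 = 117.71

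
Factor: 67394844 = 2^2*3^2*11^1*170189^1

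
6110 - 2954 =3156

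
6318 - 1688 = 4630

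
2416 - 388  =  2028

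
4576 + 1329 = 5905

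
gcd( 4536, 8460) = 36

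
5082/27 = 188 + 2/9= 188.22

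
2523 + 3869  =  6392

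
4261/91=4261/91 =46.82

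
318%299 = 19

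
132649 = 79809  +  52840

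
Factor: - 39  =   - 3^1*13^1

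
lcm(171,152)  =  1368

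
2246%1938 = 308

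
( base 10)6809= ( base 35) 5JJ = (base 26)A1N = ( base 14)26A5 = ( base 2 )1101010011001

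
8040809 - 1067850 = 6972959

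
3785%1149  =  338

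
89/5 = 17+4/5 = 17.80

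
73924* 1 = 73924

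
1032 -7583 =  - 6551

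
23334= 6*3889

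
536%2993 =536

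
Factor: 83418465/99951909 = 27806155/33317303 = 5^1 * 13^1*43^( - 1)*427787^1*774821^( - 1)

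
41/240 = 41/240 = 0.17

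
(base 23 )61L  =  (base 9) 4365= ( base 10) 3218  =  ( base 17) B25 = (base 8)6222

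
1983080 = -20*( - 99154)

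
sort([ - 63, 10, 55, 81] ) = [ - 63,10,55, 81 ]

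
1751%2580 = 1751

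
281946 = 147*1918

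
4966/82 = 2483/41 = 60.56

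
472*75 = 35400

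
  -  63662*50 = -3183100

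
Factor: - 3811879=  - 463^1*8233^1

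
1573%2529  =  1573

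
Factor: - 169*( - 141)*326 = 2^1*3^1* 13^2* 47^1*163^1 = 7768254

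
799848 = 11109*72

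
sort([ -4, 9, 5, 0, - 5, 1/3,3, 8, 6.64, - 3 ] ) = [ - 5, - 4, - 3, 0, 1/3, 3,  5, 6.64,8, 9 ]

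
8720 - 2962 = 5758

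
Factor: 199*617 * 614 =2^1 * 199^1*307^1 * 617^1 = 75388762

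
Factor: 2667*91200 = 243230400 = 2^6*3^2 * 5^2*7^1*19^1*127^1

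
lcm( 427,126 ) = 7686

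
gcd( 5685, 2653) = 379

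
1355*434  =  588070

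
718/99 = 718/99 = 7.25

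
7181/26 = 276 + 5/26 = 276.19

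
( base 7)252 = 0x87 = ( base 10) 135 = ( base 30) 4f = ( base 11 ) 113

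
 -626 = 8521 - 9147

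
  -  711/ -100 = 711/100 = 7.11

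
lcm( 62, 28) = 868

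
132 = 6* 22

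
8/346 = 4/173 = 0.02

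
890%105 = 50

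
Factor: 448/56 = 8 = 2^3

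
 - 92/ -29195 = 92/29195 = 0.00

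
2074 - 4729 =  - 2655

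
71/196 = 71/196 = 0.36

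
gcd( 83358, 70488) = 198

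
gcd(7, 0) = 7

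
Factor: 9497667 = 3^1*3165889^1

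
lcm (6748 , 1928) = 13496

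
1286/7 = 1286/7 = 183.71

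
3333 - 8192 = -4859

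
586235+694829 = 1281064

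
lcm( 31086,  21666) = 714978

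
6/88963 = 6/88963 = 0.00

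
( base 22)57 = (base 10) 117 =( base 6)313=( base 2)1110101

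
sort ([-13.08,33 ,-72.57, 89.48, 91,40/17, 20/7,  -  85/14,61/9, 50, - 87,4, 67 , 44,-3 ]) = [ -87,-72.57,- 13.08,  -  85/14, - 3, 40/17,20/7, 4,61/9,33,  44,50 , 67,89.48,91 ]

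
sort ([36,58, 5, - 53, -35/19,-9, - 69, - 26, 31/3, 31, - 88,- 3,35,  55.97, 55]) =[ - 88, - 69,-53, - 26, - 9, - 3, -35/19 , 5,31/3,31,  35,36,55,55.97,58 ]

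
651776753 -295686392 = 356090361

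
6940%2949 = 1042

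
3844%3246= 598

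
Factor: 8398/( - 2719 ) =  - 2^1*13^1*17^1*19^1*2719^( -1 )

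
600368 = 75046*8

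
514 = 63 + 451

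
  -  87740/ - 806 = 108 + 346/403 = 108.86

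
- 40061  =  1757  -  41818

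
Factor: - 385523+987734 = 602211 = 3^1*47^1*4271^1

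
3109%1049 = 1011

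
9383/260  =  9383/260 =36.09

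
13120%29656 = 13120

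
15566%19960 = 15566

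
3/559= 3/559 = 0.01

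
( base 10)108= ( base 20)58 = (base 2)1101100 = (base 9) 130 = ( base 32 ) 3c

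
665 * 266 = 176890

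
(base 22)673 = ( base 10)3061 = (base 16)bf5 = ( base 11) 2333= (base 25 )4MB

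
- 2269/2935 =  - 2269/2935 = - 0.77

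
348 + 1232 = 1580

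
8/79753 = 8/79753 =0.00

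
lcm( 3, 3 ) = 3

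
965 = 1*965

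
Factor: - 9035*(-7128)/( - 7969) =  - 4953960/613 = - 2^3*3^4*5^1*11^1*139^1*613^(-1 )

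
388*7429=2882452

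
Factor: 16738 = 2^1 *8369^1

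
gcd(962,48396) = 74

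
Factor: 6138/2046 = 3^1 = 3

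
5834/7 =833 + 3/7 = 833.43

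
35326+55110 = 90436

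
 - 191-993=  - 1184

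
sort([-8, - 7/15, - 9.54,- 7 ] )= [  -  9.54, - 8 , - 7, - 7/15 ] 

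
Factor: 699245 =5^1*107^1*1307^1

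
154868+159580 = 314448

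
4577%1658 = 1261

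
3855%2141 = 1714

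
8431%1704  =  1615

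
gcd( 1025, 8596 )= 1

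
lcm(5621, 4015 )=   28105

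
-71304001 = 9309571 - 80613572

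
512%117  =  44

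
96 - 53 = 43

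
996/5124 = 83/427 = 0.19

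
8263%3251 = 1761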